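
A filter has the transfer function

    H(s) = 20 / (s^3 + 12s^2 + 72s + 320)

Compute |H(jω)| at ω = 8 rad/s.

Substitute s = j8: numerator = 20, denominator = -448 + j64.
|H(j8)| = |20| / |-448 + j64| = 20 / 452.55 ≈ 0.04419.

|H(j8)| ≈ 0.04419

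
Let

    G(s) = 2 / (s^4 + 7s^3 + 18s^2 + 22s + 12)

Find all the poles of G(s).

s = -1 ± j, -2, -3

The poles are the roots of the denominator s^4 + 7s^3 + 18s^2 + 22s + 12 = 0.
Trying s = -2: the polynomial evaluates to 0, so (s + 2) is a factor.
Dividing out leaves s^3 + 5s^2 + 8s + 6 = 0.
This factors further as (s^2 + 2s + 2)(s + 3) = 0.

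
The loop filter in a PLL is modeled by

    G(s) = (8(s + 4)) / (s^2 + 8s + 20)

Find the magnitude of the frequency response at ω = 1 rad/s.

|G(j1)| = 1.600

Substitute s = j1: numerator = 32 + j8, denominator = 19 + j8.
|G(j1)| = |32 + j8| / |19 + j8| = 32.985 / 20.616 = 1.600.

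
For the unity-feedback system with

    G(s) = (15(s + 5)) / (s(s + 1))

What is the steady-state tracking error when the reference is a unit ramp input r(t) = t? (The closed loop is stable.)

e_ss = 0.01333

G(s) has one pole at the origin.
This is a Type 1 system. Kv = lim_{s→0} s·G(s) = 75/1.
e_ss = 1/Kv = 1/(75) = 1/75 ≈ 0.01333.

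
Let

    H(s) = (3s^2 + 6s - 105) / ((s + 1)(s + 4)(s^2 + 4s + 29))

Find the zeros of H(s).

Set the numerator to zero: 3s^2 + 6s - 105 = 0, i.e. 3·(s^2 + 2s - 35) = 0.
Factoring: (s + 7)(s - 5) = 0.

s = -7, 5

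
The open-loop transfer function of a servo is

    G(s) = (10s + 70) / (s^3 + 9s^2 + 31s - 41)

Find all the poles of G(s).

s = -5 ± 4j, 1

The poles are the roots of the denominator s^3 + 9s^2 + 31s - 41 = 0.
Trying s = 1: the polynomial evaluates to 0, so (s - 1) is a factor.
Dividing out leaves s^2 + 10s + 41 = 0.
The quadratic formula then gives s = -5 ± 4j.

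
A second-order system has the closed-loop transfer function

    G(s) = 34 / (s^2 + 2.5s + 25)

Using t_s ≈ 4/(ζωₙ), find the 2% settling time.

Comparing s^2 + 2.5s + 25 to s^2 + 2ζωₙs + ωₙ²: ωₙ = 5 rad/s and ζ = 2.5/(2·5) = 0.25.
ζωₙ = 2.5/2 = 1.25, so t_s ≈ 4/(ζωₙ) = 4/1.25 = 3.200 s.

t_s ≈ 3.200 s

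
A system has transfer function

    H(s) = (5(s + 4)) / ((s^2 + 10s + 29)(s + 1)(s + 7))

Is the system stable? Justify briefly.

The poles can be read from the denominator factors: s = -5 + 2j, -5 - 2j, -1, -7.
Since all poles lie strictly in the left half-plane, the system is stable.

stable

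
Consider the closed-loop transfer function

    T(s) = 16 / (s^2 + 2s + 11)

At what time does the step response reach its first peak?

t_p ≈ 0.9935 s

Comparing s^2 + 2s + 11 to s^2 + 2ζωₙs + ωₙ²: ωₙ = √11 ≈ 3.317 rad/s and ζ = 2/(2·√11) ≈ 0.3015.
ζωₙ = 2/2 = 1, so ω_d = ωₙ√(1−ζ²) = √(ωₙ² − (ζωₙ)²) = √(11 − 1²) = √10 ≈ 3.162 rad/s.
t_p = π/ω_d = π/3.162 ≈ 0.9935 s.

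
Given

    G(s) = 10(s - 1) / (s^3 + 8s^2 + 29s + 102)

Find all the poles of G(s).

The poles are the roots of the denominator s^3 + 8s^2 + 29s + 102 = 0.
Trying s = -6: the polynomial evaluates to 0, so (s + 6) is a factor.
Dividing out leaves s^2 + 2s + 17 = 0.
The quadratic formula then gives s = -1 ± 4j.

s = -1 ± 4j, -6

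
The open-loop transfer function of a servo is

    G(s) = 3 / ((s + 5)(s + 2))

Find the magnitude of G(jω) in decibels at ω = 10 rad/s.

Substitute s = j10: numerator = 3, denominator = -90 + j70.
|G(j10)| = |3| / |-90 + j70| = 3 / 114.02 ≈ 0.02631.
In decibels: 20·log₁₀(0.02631) ≈ -31.6 dB.

|G(j10)|_dB ≈ -31.6 dB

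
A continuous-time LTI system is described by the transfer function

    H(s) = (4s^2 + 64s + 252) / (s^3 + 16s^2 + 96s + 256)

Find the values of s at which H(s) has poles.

s = -4 + 4j, -4 - 4j, -8

The poles are the roots of the denominator s^3 + 16s^2 + 96s + 256 = 0.
Trying s = -8: the polynomial evaluates to 0, so (s + 8) is a factor.
Dividing out leaves s^2 + 8s + 32 = 0.
The quadratic formula then gives s = -4 ± 4j.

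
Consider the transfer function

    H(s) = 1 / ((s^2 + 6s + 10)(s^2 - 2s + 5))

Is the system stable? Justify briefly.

The poles can be read from the denominator factors: s = -3 ± j, 1 ± 2j.
Since the pole(s) at s = 1 + 2j, 1 - 2j lie in the right half-plane, the system is unstable.

unstable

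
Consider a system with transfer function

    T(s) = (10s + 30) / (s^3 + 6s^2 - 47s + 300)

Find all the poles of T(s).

s = 3 + 4j, 3 - 4j, -12

The poles are the roots of the denominator s^3 + 6s^2 - 47s + 300 = 0.
Trying s = -12: the polynomial evaluates to 0, so (s + 12) is a factor.
Dividing out leaves s^2 - 6s + 25 = 0.
The quadratic formula then gives s = 3 ± 4j.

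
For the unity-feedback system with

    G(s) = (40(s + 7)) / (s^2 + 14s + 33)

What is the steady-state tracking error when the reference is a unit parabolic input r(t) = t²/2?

G(s) has no poles at the origin.
This is a Type 0 system; Ka = lim_{s→0} s^2·G(s) = 0, so the steady-state error for a parabola input is infinite.

e_ss = ∞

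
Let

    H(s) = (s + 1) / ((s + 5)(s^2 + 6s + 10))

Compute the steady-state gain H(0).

At s = 0 each factor (s + a) contributes a and each (s^2 + bs + c) contributes c.
H(0) = 1·(1) / ((5) · (10)) = 1/50 = 1/50.

H(0) = 1/50 ≈ 0.02000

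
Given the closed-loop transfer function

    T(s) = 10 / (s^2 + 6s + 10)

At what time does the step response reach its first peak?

t_p ≈ 3.142 s

Comparing s^2 + 6s + 10 to s^2 + 2ζωₙs + ωₙ²: ωₙ = √10 ≈ 3.162 rad/s and ζ = 6/(2·√10) ≈ 0.9487.
ζωₙ = 6/2 = 3, so ω_d = ωₙ√(1−ζ²) = √(ωₙ² − (ζωₙ)²) = √(10 − 3²) = √1 = 1 rad/s.
t_p = π/ω_d = π/1 ≈ 3.142 s.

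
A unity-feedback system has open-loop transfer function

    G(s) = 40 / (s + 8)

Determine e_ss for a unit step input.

G(s) has no poles at the origin.
This is a Type 0 system. Kp = lim_{s→0} G(s) = 40/8 = 5.
e_ss = 1/(1 + Kp) = 1/(1 + 5) = 1/6 ≈ 0.1667.

e_ss = 0.1667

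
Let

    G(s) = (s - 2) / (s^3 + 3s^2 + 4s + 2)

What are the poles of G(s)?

The poles are the roots of the denominator s^3 + 3s^2 + 4s + 2 = 0.
Trying s = -1: the polynomial evaluates to 0, so (s + 1) is a factor.
Dividing out leaves s^2 + 2s + 2 = 0.
The quadratic formula then gives s = -1 ± 1j.

s = -1 ± j, -1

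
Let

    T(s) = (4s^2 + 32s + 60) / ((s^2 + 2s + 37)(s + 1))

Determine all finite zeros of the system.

Set the numerator to zero: 4s^2 + 32s + 60 = 0, i.e. 4·(s^2 + 8s + 15) = 0.
Factoring: (s + 5)(s + 3) = 0.

s = -5, -3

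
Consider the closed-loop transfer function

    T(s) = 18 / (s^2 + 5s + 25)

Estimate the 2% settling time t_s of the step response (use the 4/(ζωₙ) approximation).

t_s ≈ 1.600 s

Comparing s^2 + 5s + 25 to s^2 + 2ζωₙs + ωₙ²: ωₙ = 5 rad/s and ζ = 5/(2·5) = 0.5.
ζωₙ = 5/2 = 2.5, so t_s ≈ 4/(ζωₙ) = 4/2.5 = 1.600 s.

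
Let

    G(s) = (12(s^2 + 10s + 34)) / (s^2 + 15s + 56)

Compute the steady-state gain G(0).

Set s = 0: G(0) = (408) / (56) = 51/7.

G(0) = 51/7 ≈ 7.286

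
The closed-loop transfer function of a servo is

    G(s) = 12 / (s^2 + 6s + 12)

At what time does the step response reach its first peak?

Comparing s^2 + 6s + 12 to s^2 + 2ζωₙs + ωₙ²: ωₙ = √12 ≈ 3.464 rad/s and ζ = 6/(2·√12) ≈ 0.8660.
ζωₙ = 6/2 = 3, so ω_d = ωₙ√(1−ζ²) = √(ωₙ² − (ζωₙ)²) = √(12 − 3²) = √3 ≈ 1.732 rad/s.
t_p = π/ω_d = π/1.732 ≈ 1.814 s.

t_p ≈ 1.814 s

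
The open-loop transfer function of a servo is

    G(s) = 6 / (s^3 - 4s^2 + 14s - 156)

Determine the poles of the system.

s = 6, -1 + 5j, -1 - 5j

The poles are the roots of the denominator s^3 - 4s^2 + 14s - 156 = 0.
Trying s = 6: the polynomial evaluates to 0, so (s - 6) is a factor.
Dividing out leaves s^2 + 2s + 26 = 0.
The quadratic formula then gives s = -1 ± 5j.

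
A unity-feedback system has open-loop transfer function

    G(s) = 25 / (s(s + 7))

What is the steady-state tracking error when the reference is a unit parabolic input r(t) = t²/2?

e_ss = ∞

G(s) has one pole at the origin.
This is a Type 1 system; Ka = lim_{s→0} s^2·G(s) = 0, so the steady-state error for a parabola input is infinite.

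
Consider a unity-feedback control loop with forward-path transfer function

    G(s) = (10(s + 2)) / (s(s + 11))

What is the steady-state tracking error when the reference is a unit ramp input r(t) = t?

e_ss = 0.5500

G(s) has one pole at the origin.
This is a Type 1 system. Kv = lim_{s→0} s·G(s) = 20/11.
e_ss = 1/Kv = 1/(20/11) = 11/20 ≈ 0.5500.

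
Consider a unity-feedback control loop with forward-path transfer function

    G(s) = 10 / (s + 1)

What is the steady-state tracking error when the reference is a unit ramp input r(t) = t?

e_ss = ∞

G(s) has no poles at the origin.
This is a Type 0 system; Kv = lim_{s→0} s·G(s) = 0, so the steady-state error for a ramp input is infinite.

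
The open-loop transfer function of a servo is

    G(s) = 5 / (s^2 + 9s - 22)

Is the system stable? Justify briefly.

unstable

The denominator s^2 + 9s - 22 factors as (s - 2)(s + 11), giving poles at s = 2, -11.
Since the pole(s) at s = 2 lie in the right half-plane, the system is unstable.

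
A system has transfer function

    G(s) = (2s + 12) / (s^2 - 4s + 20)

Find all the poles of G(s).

The poles are the roots of the denominator s^2 - 4s + 20 = 0.
Using the quadratic formula: s = (4 ± √(-64))/2 = 2 ± 4j.

s = 2 + 4j, 2 - 4j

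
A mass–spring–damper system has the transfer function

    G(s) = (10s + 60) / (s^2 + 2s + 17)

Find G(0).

Set s = 0: G(0) = (60) / (17) = 60/17.

G(0) = 60/17 ≈ 3.529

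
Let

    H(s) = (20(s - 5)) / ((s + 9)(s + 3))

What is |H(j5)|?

|H(j5)| ≈ 2.356

Substitute s = j5: numerator = -100 + j100, denominator = 2 + j60.
|H(j5)| = |-100 + j100| / |2 + j60| = 141.42 / 60.033 ≈ 2.356.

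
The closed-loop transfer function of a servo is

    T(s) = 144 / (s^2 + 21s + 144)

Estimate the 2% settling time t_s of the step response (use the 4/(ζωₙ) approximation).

t_s ≈ 0.3810 s

Comparing s^2 + 21s + 144 to s^2 + 2ζωₙs + ωₙ²: ωₙ = 12 rad/s and ζ = 21/(2·12) = 0.875.
ζωₙ = 21/2 = 10.5, so t_s ≈ 4/(ζωₙ) = 4/10.5 ≈ 0.3810 s.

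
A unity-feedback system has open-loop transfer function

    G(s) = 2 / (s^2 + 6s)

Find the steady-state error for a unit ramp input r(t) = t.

G(s) has one pole at the origin.
This is a Type 1 system. Kv = lim_{s→0} s·G(s) = 2/6 = 1/3.
e_ss = 1/Kv = 1/(1/3) = 3.

e_ss = 3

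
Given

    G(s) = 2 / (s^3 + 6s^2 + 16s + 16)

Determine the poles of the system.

The poles are the roots of the denominator s^3 + 6s^2 + 16s + 16 = 0.
Trying s = -2: the polynomial evaluates to 0, so (s + 2) is a factor.
Dividing out leaves s^2 + 4s + 8 = 0.
The quadratic formula then gives s = -2 ± 2j.

s = -2 ± 2j, -2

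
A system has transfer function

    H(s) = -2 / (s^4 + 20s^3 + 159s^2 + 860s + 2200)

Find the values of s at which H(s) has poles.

s = -2 ± 6j, -5, -11

The poles are the roots of the denominator s^4 + 20s^3 + 159s^2 + 860s + 2200 = 0.
Trying s = -5: the polynomial evaluates to 0, so (s + 5) is a factor.
Dividing out leaves s^3 + 15s^2 + 84s + 440 = 0.
This factors further as (s^2 + 4s + 40)(s + 11) = 0.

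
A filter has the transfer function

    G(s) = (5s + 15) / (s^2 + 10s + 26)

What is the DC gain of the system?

G(0) = 15/26 ≈ 0.5769

Set s = 0: G(0) = (15) / (26) = 15/26.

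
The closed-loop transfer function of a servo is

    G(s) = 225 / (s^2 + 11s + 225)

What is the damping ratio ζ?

ζ ≈ 0.3667

Compare the denominator to the standard form s^2 + 2ζωₙs + ωₙ².
ωₙ² = 225, so ωₙ = 15 rad/s.
2ζωₙ = 11, so ζ = 11/(2·15) ≈ 0.3667.
With ζ = 0.3667 the response is underdamped.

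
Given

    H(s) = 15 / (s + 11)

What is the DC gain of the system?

H(0) = 15/11 ≈ 1.364

Set s = 0: H(0) = (15) / (11) = 15/11.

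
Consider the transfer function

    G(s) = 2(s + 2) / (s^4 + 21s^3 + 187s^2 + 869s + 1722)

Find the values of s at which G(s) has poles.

The poles are the roots of the denominator s^4 + 21s^3 + 187s^2 + 869s + 1722 = 0.
Trying s = -7: the polynomial evaluates to 0, so (s + 7) is a factor.
Dividing out leaves s^3 + 14s^2 + 89s + 246 = 0.
This factors further as (s^2 + 8s + 41)(s + 6) = 0.

s = -4 ± 5j, -7, -6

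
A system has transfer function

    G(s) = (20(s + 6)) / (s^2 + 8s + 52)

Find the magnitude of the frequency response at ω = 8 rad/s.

|G(j8)| ≈ 3.071

Substitute s = j8: numerator = 120 + j160, denominator = -12 + j64.
|G(j8)| = |120 + j160| / |-12 + j64| = 200 / 65.115 ≈ 3.071.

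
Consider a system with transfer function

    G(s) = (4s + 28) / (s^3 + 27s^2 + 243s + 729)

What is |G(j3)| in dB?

Substitute s = j3: numerator = 28 + j12, denominator = 486 + j702.
|G(j3)| = |28 + j12| / |486 + j702| = 30.463 / 853.81 ≈ 0.03568.
In decibels: 20·log₁₀(0.03568) ≈ -29.0 dB.

|G(j3)|_dB ≈ -29.0 dB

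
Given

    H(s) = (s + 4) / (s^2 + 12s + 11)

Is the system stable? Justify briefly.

stable

The denominator s^2 + 12s + 11 factors as (s + 1)(s + 11), giving poles at s = -1, -11.
Since all poles lie strictly in the left half-plane, the system is stable.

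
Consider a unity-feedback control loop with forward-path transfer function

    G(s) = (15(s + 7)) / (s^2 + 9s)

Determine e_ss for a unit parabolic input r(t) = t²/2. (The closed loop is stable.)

G(s) has one pole at the origin.
This is a Type 1 system; Ka = lim_{s→0} s^2·G(s) = 0, so the steady-state error for a parabola input is infinite.

e_ss = ∞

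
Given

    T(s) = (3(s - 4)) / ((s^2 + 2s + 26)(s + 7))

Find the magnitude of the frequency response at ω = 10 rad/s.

|T(j10)| ≈ 0.03453

Substitute s = j10: numerator = -12 + j30, denominator = -718 - j600.
|T(j10)| = |-12 + j30| / |-718 - j600| = 32.311 / 935.69 ≈ 0.03453.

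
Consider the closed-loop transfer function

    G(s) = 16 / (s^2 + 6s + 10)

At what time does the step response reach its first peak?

t_p ≈ 3.142 s

Comparing s^2 + 6s + 10 to s^2 + 2ζωₙs + ωₙ²: ωₙ = √10 ≈ 3.162 rad/s and ζ = 6/(2·√10) ≈ 0.9487.
ζωₙ = 6/2 = 3, so ω_d = ωₙ√(1−ζ²) = √(ωₙ² − (ζωₙ)²) = √(10 − 3²) = √1 = 1 rad/s.
t_p = π/ω_d = π/1 ≈ 3.142 s.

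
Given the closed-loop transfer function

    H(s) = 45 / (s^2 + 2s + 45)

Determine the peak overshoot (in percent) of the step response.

%OS ≈ 62.3%

Comparing s^2 + 2s + 45 to s^2 + 2ζωₙs + ωₙ²: ωₙ = √45 ≈ 6.708 rad/s and ζ = 2/(2·√45) ≈ 0.1491.
%OS = 100·exp(−πζ/√(1−ζ²)) = 100·exp(−π·0.1491/√(1−0.1491²)) ≈ 62.3%.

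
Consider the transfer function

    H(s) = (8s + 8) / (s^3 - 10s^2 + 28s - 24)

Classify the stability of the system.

The denominator s^3 - 10s^2 + 28s - 24 factors as (s - 6)(s - 2)^2, giving poles at s = 6, 2, 2.
Since the pole(s) at s = 6, 2, 2 lie in the right half-plane, the system is unstable.

unstable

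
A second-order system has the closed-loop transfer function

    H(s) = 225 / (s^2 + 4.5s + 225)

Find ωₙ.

Compare the denominator to the standard form s^2 + 2ζωₙs + ωₙ².
ωₙ² = 225, so ωₙ = 15 rad/s.

ωₙ = 15 rad/s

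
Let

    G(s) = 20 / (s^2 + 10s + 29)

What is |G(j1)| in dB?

Substitute s = j1: numerator = 20, denominator = 28 + j10.
|G(j1)| = |20| / |28 + j10| = 20 / 29.732 ≈ 0.6727.
In decibels: 20·log₁₀(0.6727) ≈ -3.44 dB.

|G(j1)|_dB ≈ -3.44 dB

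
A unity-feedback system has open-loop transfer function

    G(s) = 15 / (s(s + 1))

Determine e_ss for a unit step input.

e_ss = 0

G(s) has one pole at the origin.
This is a Type 1 system; for a step input the steady-state error is zero.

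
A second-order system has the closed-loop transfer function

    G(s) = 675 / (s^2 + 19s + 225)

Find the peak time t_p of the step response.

t_p ≈ 0.2706 s

Comparing s^2 + 19s + 225 to s^2 + 2ζωₙs + ωₙ²: ωₙ = 15 rad/s and ζ = 19/(2·15) ≈ 0.6333.
ζωₙ = 19/2 = 9.5, so ω_d = ωₙ√(1−ζ²) = √(ωₙ² − (ζωₙ)²) = √(225 − 9.5²) = √134.75 ≈ 11.61 rad/s.
t_p = π/ω_d = π/11.61 ≈ 0.2706 s.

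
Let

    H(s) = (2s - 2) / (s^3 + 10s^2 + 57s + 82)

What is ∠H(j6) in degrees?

At s = j6: numerator = -2 + j12, denominator = -278 + j126.
∠H = ∠num − ∠den = 99.462° − (155.62°) = -56.16°.

∠H(j6) ≈ -56.16°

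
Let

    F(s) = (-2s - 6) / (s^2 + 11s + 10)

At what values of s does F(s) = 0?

s = -3

Set the numerator to zero: -2s - 6 = 0, i.e. -2·(s + 3) = 0.
So s = -3.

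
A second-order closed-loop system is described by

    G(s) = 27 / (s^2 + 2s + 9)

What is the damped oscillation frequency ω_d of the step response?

Comparing s^2 + 2s + 9 to s^2 + 2ζωₙs + ωₙ²: ωₙ = 3 rad/s and ζ = 2/(2·3) ≈ 0.3333.
ζωₙ = 2/2 = 1, so ω_d = ωₙ√(1−ζ²) = √(ωₙ² − (ζωₙ)²) = √(9 − 1²) = √8 ≈ 2.828 rad/s.

ω_d ≈ 2.828 rad/s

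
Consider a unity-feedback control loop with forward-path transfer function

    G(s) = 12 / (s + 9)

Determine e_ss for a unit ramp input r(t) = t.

e_ss = ∞

G(s) has no poles at the origin.
This is a Type 0 system; Kv = lim_{s→0} s·G(s) = 0, so the steady-state error for a ramp input is infinite.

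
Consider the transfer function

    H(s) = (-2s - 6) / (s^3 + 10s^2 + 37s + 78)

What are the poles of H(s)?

The poles are the roots of the denominator s^3 + 10s^2 + 37s + 78 = 0.
Trying s = -6: the polynomial evaluates to 0, so (s + 6) is a factor.
Dividing out leaves s^2 + 4s + 13 = 0.
The quadratic formula then gives s = -2 ± 3j.

s = -2 ± 3j, -6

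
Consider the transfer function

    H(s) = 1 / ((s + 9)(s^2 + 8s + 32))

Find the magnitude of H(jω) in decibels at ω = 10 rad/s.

Substitute s = j10: numerator = 1, denominator = -1412 + j40.
|H(j10)| = |1| / |-1412 + j40| = 1 / 1412.6 ≈ 0.0007079.
In decibels: 20·log₁₀(0.0007079) ≈ -63.0 dB.

|H(j10)|_dB ≈ -63.0 dB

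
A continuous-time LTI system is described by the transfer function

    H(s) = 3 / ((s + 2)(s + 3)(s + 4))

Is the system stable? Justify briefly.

stable

The poles can be read from the denominator factors: s = -2, -3, -4.
Since all poles lie strictly in the left half-plane, the system is stable.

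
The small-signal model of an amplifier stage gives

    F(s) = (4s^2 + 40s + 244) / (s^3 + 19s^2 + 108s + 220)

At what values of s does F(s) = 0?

s = -5 ± 6j

Set the numerator to zero: 4s^2 + 40s + 244 = 0, i.e. 4·(s^2 + 10s + 61) = 0.
Factoring: (s^2 + 10s + 61) = 0.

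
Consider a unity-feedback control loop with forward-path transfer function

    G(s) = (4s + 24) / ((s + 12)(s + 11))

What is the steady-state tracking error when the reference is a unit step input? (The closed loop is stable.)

e_ss = 0.8462

G(s) has no poles at the origin.
This is a Type 0 system. Kp = lim_{s→0} G(s) = 24/132 = 2/11.
e_ss = 1/(1 + Kp) = 1/(1 + 2/11) = 11/13 ≈ 0.8462.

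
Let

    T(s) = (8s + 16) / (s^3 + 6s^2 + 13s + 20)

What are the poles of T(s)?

The poles are the roots of the denominator s^3 + 6s^2 + 13s + 20 = 0.
Trying s = -4: the polynomial evaluates to 0, so (s + 4) is a factor.
Dividing out leaves s^2 + 2s + 5 = 0.
The quadratic formula then gives s = -1 ± 2j.

s = -1 ± 2j, -4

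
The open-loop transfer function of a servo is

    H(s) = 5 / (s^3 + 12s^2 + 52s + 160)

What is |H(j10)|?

Substitute s = j10: numerator = 5, denominator = -1040 - j480.
|H(j10)| = |5| / |-1040 - j480| = 5 / 1145.4 ≈ 0.004365.

|H(j10)| ≈ 0.004365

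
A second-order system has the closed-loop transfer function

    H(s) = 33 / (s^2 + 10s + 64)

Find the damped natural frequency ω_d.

ω_d ≈ 6.245 rad/s

Comparing s^2 + 10s + 64 to s^2 + 2ζωₙs + ωₙ²: ωₙ = 8 rad/s and ζ = 10/(2·8) = 0.625.
ζωₙ = 10/2 = 5, so ω_d = ωₙ√(1−ζ²) = √(ωₙ² − (ζωₙ)²) = √(64 − 5²) = √39 ≈ 6.245 rad/s.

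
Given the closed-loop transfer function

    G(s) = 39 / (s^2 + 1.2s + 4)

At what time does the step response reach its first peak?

t_p ≈ 1.647 s

Comparing s^2 + 1.2s + 4 to s^2 + 2ζωₙs + ωₙ²: ωₙ = 2 rad/s and ζ = 1.2/(2·2) = 0.3.
ζωₙ = 1.2/2 = 0.6, so ω_d = ωₙ√(1−ζ²) = √(ωₙ² − (ζωₙ)²) = √(4 − 0.6²) = √3.64 ≈ 1.908 rad/s.
t_p = π/ω_d = π/1.908 ≈ 1.647 s.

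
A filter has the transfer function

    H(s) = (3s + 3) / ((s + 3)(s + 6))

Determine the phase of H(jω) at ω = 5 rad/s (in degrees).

∠H(j5) ≈ -20.15°

At s = j5: numerator = 3 + j15, denominator = -7 + j45.
∠H = ∠num − ∠den = 78.690° − (98.842°) = -20.15°.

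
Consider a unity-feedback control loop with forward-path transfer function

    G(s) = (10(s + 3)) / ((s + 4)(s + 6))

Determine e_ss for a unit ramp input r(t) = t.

G(s) has no poles at the origin.
This is a Type 0 system; Kv = lim_{s→0} s·G(s) = 0, so the steady-state error for a ramp input is infinite.

e_ss = ∞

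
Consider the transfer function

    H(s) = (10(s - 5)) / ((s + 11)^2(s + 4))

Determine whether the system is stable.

The poles can be read from the denominator factors: s = -11, -4, -11.
Since all poles lie strictly in the left half-plane, the system is stable.

stable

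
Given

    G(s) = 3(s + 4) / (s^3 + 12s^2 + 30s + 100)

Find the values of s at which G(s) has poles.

The poles are the roots of the denominator s^3 + 12s^2 + 30s + 100 = 0.
Trying s = -10: the polynomial evaluates to 0, so (s + 10) is a factor.
Dividing out leaves s^2 + 2s + 10 = 0.
The quadratic formula then gives s = -1 ± 3j.

s = -1 + 3j, -1 - 3j, -10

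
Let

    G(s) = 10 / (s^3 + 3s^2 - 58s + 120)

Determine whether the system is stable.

unstable

The denominator s^3 + 3s^2 - 58s + 120 factors as (s + 10)(s - 4)(s - 3), giving poles at s = -10, 4, 3.
Since the pole(s) at s = 4, 3 lie in the right half-plane, the system is unstable.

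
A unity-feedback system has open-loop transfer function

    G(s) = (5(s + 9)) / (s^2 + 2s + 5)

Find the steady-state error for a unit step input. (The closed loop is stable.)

e_ss = 0.1000

G(s) has no poles at the origin.
This is a Type 0 system. Kp = lim_{s→0} G(s) = 45/5 = 9.
e_ss = 1/(1 + Kp) = 1/(1 + 9) = 1/10 ≈ 0.1000.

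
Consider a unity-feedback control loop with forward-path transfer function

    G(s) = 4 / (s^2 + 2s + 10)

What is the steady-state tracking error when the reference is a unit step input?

e_ss = 0.7143

G(s) has no poles at the origin.
This is a Type 0 system. Kp = lim_{s→0} G(s) = 4/10 = 2/5.
e_ss = 1/(1 + Kp) = 1/(1 + 2/5) = 5/7 ≈ 0.7143.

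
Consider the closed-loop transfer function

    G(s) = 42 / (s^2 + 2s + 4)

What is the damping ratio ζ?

ζ = 0.5

Compare the denominator to the standard form s^2 + 2ζωₙs + ωₙ².
ωₙ² = 4, so ωₙ = 2 rad/s.
2ζωₙ = 2, so ζ = 2/(2·2) = 0.5.
With ζ = 0.5 the response is underdamped.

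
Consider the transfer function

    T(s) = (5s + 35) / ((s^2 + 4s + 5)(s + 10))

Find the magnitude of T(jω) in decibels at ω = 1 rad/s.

|T(j1)|_dB ≈ -4.13 dB

Substitute s = j1: numerator = 35 + j5, denominator = 36 + j44.
|T(j1)| = |35 + j5| / |36 + j44| = 35.355 / 56.851 ≈ 0.6219.
In decibels: 20·log₁₀(0.6219) ≈ -4.13 dB.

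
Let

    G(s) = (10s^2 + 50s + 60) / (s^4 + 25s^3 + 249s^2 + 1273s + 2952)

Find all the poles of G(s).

s = -8, -4 + 5j, -4 - 5j, -9

The poles are the roots of the denominator s^4 + 25s^3 + 249s^2 + 1273s + 2952 = 0.
Trying s = -8: the polynomial evaluates to 0, so (s + 8) is a factor.
Dividing out leaves s^3 + 17s^2 + 113s + 369 = 0.
This factors further as (s^2 + 8s + 41)(s + 9) = 0.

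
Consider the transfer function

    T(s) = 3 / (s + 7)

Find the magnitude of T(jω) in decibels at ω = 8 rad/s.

|T(j8)|_dB ≈ -11.0 dB

Substitute s = j8: numerator = 3, denominator = 7 + j8.
|T(j8)| = |3| / |7 + j8| = 3 / 10.630 ≈ 0.2822.
In decibels: 20·log₁₀(0.2822) ≈ -11.0 dB.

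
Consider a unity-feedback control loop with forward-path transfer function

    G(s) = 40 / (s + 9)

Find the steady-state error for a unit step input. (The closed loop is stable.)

G(s) has no poles at the origin.
This is a Type 0 system. Kp = lim_{s→0} G(s) = 40/9.
e_ss = 1/(1 + Kp) = 1/(1 + 40/9) = 9/49 ≈ 0.1837.

e_ss = 0.1837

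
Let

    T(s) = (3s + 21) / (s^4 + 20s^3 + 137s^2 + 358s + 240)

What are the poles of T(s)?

The poles are the roots of the denominator s^4 + 20s^3 + 137s^2 + 358s + 240 = 0.
Trying s = -1: the polynomial evaluates to 0, so (s + 1) is a factor.
Dividing out leaves s^3 + 19s^2 + 118s + 240 = 0.
This factors further as (s + 5)(s + 8)(s + 6) = 0.

s = -1, -5, -8, -6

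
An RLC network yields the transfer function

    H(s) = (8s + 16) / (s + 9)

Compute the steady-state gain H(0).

Set s = 0: H(0) = (16) / (9) = 16/9.

H(0) = 16/9 ≈ 1.778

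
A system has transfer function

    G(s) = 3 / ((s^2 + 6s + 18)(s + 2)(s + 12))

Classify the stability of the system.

stable

The poles can be read from the denominator factors: s = -3 ± 3j, -2, -12.
Since all poles lie strictly in the left half-plane, the system is stable.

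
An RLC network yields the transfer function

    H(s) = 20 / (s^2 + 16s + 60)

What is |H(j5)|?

|H(j5)| ≈ 0.2290

Substitute s = j5: numerator = 20, denominator = 35 + j80.
|H(j5)| = |20| / |35 + j80| = 20 / 87.321 ≈ 0.2290.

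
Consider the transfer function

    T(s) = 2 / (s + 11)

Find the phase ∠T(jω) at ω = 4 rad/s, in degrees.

At s = j4: numerator = 2, denominator = 11 + j4.
∠T = ∠num − ∠den = 0° − (19.983°) = -19.98°.

∠T(j4) ≈ -19.98°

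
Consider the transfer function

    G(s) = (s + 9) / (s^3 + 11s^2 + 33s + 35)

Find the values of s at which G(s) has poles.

s = -2 ± j, -7

The poles are the roots of the denominator s^3 + 11s^2 + 33s + 35 = 0.
Trying s = -7: the polynomial evaluates to 0, so (s + 7) is a factor.
Dividing out leaves s^2 + 4s + 5 = 0.
The quadratic formula then gives s = -2 ± 1j.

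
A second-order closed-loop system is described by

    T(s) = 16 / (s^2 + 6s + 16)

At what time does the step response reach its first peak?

t_p ≈ 1.187 s

Comparing s^2 + 6s + 16 to s^2 + 2ζωₙs + ωₙ²: ωₙ = 4 rad/s and ζ = 6/(2·4) = 0.75.
ζωₙ = 6/2 = 3, so ω_d = ωₙ√(1−ζ²) = √(ωₙ² − (ζωₙ)²) = √(16 − 3²) = √7 ≈ 2.646 rad/s.
t_p = π/ω_d = π/2.646 ≈ 1.187 s.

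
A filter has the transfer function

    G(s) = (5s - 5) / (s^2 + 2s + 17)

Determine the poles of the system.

s = -1 ± 4j

The poles are the roots of the denominator s^2 + 2s + 17 = 0.
Using the quadratic formula: s = (-2 ± √(-64))/2 = -1 ± 4j.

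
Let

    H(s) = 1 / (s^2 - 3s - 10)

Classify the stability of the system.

The denominator s^2 - 3s - 10 factors as (s + 2)(s - 5), giving poles at s = -2, 5.
Since the pole(s) at s = 5 lie in the right half-plane, the system is unstable.

unstable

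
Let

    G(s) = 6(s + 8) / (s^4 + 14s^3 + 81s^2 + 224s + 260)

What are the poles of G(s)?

The poles are the roots of the denominator s^4 + 14s^3 + 81s^2 + 224s + 260 = 0.
No real roots exist; factor into two real quadratics: (s^2 + 6s + 13)(s^2 + 8s + 20) = 0.
Each quadratic gives a conjugate pair via the quadratic formula.

s = -3 ± 2j, -4 ± 2j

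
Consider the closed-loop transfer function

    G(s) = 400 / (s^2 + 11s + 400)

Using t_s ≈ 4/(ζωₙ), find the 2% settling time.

Comparing s^2 + 11s + 400 to s^2 + 2ζωₙs + ωₙ²: ωₙ = 20 rad/s and ζ = 11/(2·20) = 0.275.
ζωₙ = 11/2 = 5.5, so t_s ≈ 4/(ζωₙ) = 4/5.5 ≈ 0.7273 s.

t_s ≈ 0.7273 s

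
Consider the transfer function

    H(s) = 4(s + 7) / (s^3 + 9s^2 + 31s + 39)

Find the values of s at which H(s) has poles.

s = -3, -3 + 2j, -3 - 2j

The poles are the roots of the denominator s^3 + 9s^2 + 31s + 39 = 0.
Trying s = -3: the polynomial evaluates to 0, so (s + 3) is a factor.
Dividing out leaves s^2 + 6s + 13 = 0.
The quadratic formula then gives s = -3 ± 2j.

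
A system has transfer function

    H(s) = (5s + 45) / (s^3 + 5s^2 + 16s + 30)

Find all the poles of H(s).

The poles are the roots of the denominator s^3 + 5s^2 + 16s + 30 = 0.
Trying s = -3: the polynomial evaluates to 0, so (s + 3) is a factor.
Dividing out leaves s^2 + 2s + 10 = 0.
The quadratic formula then gives s = -1 ± 3j.

s = -1 ± 3j, -3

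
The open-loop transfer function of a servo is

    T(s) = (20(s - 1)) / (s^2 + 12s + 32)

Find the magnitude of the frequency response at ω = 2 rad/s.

|T(j2)| ≈ 1.213

Substitute s = j2: numerator = -20 + j40, denominator = 28 + j24.
|T(j2)| = |-20 + j40| / |28 + j24| = 44.721 / 36.878 ≈ 1.213.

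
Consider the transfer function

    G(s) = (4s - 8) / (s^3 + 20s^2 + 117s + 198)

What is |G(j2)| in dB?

|G(j2)|_dB ≈ -27.1 dB

Substitute s = j2: numerator = -8 + j8, denominator = 118 + j226.
|G(j2)| = |-8 + j8| / |118 + j226| = 11.314 / 254.95 ≈ 0.04438.
In decibels: 20·log₁₀(0.04438) ≈ -27.1 dB.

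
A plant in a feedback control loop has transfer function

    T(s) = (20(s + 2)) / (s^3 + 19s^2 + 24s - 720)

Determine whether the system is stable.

unstable

The denominator s^3 + 19s^2 + 24s - 720 factors as (s - 5)(s + 12)^2, giving poles at s = 5, -12, -12.
Since the pole(s) at s = 5 lie in the right half-plane, the system is unstable.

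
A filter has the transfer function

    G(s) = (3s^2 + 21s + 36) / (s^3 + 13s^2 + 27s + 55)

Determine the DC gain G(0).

G(0) = 36/55 ≈ 0.6545

Set s = 0: G(0) = (36) / (55) = 36/55.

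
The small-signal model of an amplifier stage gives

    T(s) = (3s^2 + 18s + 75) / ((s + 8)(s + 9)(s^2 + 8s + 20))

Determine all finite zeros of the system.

Set the numerator to zero: 3s^2 + 18s + 75 = 0, i.e. 3·(s^2 + 6s + 25) = 0.
Factoring: (s^2 + 6s + 25) = 0.

s = -3 + 4j, -3 - 4j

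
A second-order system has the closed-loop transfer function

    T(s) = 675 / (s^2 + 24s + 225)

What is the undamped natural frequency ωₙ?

ωₙ = 15 rad/s

Compare the denominator to the standard form s^2 + 2ζωₙs + ωₙ².
ωₙ² = 225, so ωₙ = 15 rad/s.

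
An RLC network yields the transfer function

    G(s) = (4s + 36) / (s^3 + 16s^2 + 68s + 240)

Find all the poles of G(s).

The poles are the roots of the denominator s^3 + 16s^2 + 68s + 240 = 0.
Trying s = -12: the polynomial evaluates to 0, so (s + 12) is a factor.
Dividing out leaves s^2 + 4s + 20 = 0.
The quadratic formula then gives s = -2 ± 4j.

s = -2 ± 4j, -12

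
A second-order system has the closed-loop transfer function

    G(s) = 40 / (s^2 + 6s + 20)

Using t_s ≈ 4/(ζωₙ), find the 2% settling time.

Comparing s^2 + 6s + 20 to s^2 + 2ζωₙs + ωₙ²: ωₙ = √20 ≈ 4.472 rad/s and ζ = 6/(2·√20) ≈ 0.6708.
ζωₙ = 6/2 = 3, so t_s ≈ 4/(ζωₙ) = 4/3 ≈ 1.333 s.

t_s ≈ 1.333 s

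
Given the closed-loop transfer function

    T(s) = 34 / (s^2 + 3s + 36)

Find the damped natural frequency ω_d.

Comparing s^2 + 3s + 36 to s^2 + 2ζωₙs + ωₙ²: ωₙ = 6 rad/s and ζ = 3/(2·6) = 0.25.
ζωₙ = 3/2 = 1.5, so ω_d = ωₙ√(1−ζ²) = √(ωₙ² − (ζωₙ)²) = √(36 − 1.5²) = √33.75 ≈ 5.809 rad/s.

ω_d ≈ 5.809 rad/s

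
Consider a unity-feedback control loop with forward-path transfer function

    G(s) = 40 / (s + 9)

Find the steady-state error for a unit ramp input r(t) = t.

G(s) has no poles at the origin.
This is a Type 0 system; Kv = lim_{s→0} s·G(s) = 0, so the steady-state error for a ramp input is infinite.

e_ss = ∞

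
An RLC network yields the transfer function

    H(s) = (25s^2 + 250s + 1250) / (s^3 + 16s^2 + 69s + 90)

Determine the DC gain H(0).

H(0) = 125/9 ≈ 13.89

Set s = 0: H(0) = (1250) / (90) = 125/9.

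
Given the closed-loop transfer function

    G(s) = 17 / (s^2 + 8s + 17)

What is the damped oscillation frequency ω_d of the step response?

ω_d = 1 rad/s

Comparing s^2 + 8s + 17 to s^2 + 2ζωₙs + ωₙ²: ωₙ = √17 ≈ 4.123 rad/s and ζ = 8/(2·√17) ≈ 0.9701.
ζωₙ = 8/2 = 4, so ω_d = ωₙ√(1−ζ²) = √(ωₙ² − (ζωₙ)²) = √(17 − 4²) = √1 = 1 rad/s.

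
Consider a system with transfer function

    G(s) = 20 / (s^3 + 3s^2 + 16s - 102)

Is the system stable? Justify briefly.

unstable

The denominator s^3 + 3s^2 + 16s - 102 factors as (s^2 + 6s + 34)(s - 3), giving poles at s = -3 + 5j, -3 - 5j, 3.
Since the pole(s) at s = 3 lie in the right half-plane, the system is unstable.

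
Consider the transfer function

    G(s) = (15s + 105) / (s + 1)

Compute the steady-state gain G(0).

Set s = 0: G(0) = (105) / (1) = 105.

G(0) = 105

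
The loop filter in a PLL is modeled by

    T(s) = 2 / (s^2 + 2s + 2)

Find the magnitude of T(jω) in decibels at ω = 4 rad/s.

|T(j4)|_dB ≈ -18.1 dB

Substitute s = j4: numerator = 2, denominator = -14 + j8.
|T(j4)| = |2| / |-14 + j8| = 2 / 16.125 ≈ 0.1240.
In decibels: 20·log₁₀(0.1240) ≈ -18.1 dB.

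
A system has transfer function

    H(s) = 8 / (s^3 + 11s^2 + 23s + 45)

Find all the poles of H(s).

The poles are the roots of the denominator s^3 + 11s^2 + 23s + 45 = 0.
Trying s = -9: the polynomial evaluates to 0, so (s + 9) is a factor.
Dividing out leaves s^2 + 2s + 5 = 0.
The quadratic formula then gives s = -1 ± 2j.

s = -1 ± 2j, -9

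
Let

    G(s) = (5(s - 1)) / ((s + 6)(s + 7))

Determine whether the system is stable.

stable

The poles can be read from the denominator factors: s = -6, -7.
Since all poles lie strictly in the left half-plane, the system is stable.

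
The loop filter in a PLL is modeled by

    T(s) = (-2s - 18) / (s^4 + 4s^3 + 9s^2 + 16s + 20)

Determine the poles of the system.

The poles are the roots of the denominator s^4 + 4s^3 + 9s^2 + 16s + 20 = 0.
No real roots exist; factor into two real quadratics: (s^2 + 4)(s^2 + 4s + 5) = 0.
Each quadratic gives a conjugate pair via the quadratic formula.

s = 2j, -2j, -2 + j, -2 - j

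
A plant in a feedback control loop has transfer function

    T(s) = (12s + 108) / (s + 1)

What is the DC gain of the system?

Set s = 0: T(0) = (108) / (1) = 108.

T(0) = 108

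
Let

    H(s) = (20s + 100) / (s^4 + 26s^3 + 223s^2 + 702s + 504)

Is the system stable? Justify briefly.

The denominator s^4 + 26s^3 + 223s^2 + 702s + 504 factors as (s + 7)(s + 12)(s + 6)(s + 1), giving poles at s = -7, -12, -6, -1.
Since all poles lie strictly in the left half-plane, the system is stable.

stable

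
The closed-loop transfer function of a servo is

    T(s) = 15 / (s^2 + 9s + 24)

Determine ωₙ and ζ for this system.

Compare the denominator to the standard form s^2 + 2ζωₙs + ωₙ².
ωₙ² = 24, so ωₙ = √24 ≈ 4.899 rad/s.
2ζωₙ = 9, so ζ = 9/(2·√24) ≈ 0.9186.
With ζ = 0.9186 the response is underdamped.

ωₙ ≈ 4.899 rad/s, ζ ≈ 0.9186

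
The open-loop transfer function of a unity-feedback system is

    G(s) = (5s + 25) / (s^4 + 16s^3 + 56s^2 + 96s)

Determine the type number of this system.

Factor s from the denominator: s^4 + 16s^3 + 56s^2 + 96s = s·(s^3 + 16s^2 + 56s + 96).
There is 1 pole at the origin, so the system is Type 1.

Type 1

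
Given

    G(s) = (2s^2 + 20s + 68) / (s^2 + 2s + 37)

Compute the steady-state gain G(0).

G(0) = 68/37 ≈ 1.838

Set s = 0: G(0) = (68) / (37) = 68/37.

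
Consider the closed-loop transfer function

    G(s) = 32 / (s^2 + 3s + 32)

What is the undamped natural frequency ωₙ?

Compare the denominator to the standard form s^2 + 2ζωₙs + ωₙ².
ωₙ² = 32, so ωₙ = √32 ≈ 5.657 rad/s.

ωₙ ≈ 5.657 rad/s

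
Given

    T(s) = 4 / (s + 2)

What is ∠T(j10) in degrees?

∠T(j10) ≈ -78.69°

At s = j10: numerator = 4, denominator = 2 + j10.
∠T = ∠num − ∠den = 0° − (78.690°) = -78.69°.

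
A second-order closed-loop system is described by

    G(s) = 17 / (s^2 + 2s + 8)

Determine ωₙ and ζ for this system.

Compare the denominator to the standard form s^2 + 2ζωₙs + ωₙ².
ωₙ² = 8, so ωₙ = √8 ≈ 2.828 rad/s.
2ζωₙ = 2, so ζ = 2/(2·√8) ≈ 0.3536.
With ζ = 0.3536 the response is underdamped.

ωₙ ≈ 2.828 rad/s, ζ ≈ 0.3536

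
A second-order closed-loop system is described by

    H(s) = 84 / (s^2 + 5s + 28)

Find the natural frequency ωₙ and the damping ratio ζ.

ωₙ ≈ 5.292 rad/s, ζ ≈ 0.4725

Compare the denominator to the standard form s^2 + 2ζωₙs + ωₙ².
ωₙ² = 28, so ωₙ = √28 ≈ 5.292 rad/s.
2ζωₙ = 5, so ζ = 5/(2·√28) ≈ 0.4725.
With ζ = 0.4725 the response is underdamped.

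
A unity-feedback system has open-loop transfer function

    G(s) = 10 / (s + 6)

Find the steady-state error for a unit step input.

G(s) has no poles at the origin.
This is a Type 0 system. Kp = lim_{s→0} G(s) = 10/6 = 5/3.
e_ss = 1/(1 + Kp) = 1/(1 + 5/3) = 3/8 ≈ 0.3750.

e_ss = 0.3750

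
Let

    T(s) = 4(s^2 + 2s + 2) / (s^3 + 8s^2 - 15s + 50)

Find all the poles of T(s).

s = 1 ± 2j, -10

The poles are the roots of the denominator s^3 + 8s^2 - 15s + 50 = 0.
Trying s = -10: the polynomial evaluates to 0, so (s + 10) is a factor.
Dividing out leaves s^2 - 2s + 5 = 0.
The quadratic formula then gives s = 1 ± 2j.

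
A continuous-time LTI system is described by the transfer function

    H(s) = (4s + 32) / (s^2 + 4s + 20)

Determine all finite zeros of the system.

Set the numerator to zero: 4s + 32 = 0, i.e. 4·(s + 8) = 0.
So s = -8.

s = -8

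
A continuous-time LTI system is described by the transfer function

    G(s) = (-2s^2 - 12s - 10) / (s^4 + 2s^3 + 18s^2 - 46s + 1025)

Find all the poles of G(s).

The poles are the roots of the denominator s^4 + 2s^3 + 18s^2 - 46s + 1025 = 0.
No real roots exist; factor into two real quadratics: (s^2 - 6s + 25)(s^2 + 8s + 41) = 0.
Each quadratic gives a conjugate pair via the quadratic formula.

s = 3 + 4j, 3 - 4j, -4 + 5j, -4 - 5j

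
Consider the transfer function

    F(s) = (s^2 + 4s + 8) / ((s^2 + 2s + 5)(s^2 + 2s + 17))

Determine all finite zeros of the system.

s = -2 + 2j, -2 - 2j

Set the numerator to zero: s^2 + 4s + 8 = 0.
Factoring: (s^2 + 4s + 8) = 0.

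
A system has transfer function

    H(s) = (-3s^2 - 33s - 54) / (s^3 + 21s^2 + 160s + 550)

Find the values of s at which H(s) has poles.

The poles are the roots of the denominator s^3 + 21s^2 + 160s + 550 = 0.
Trying s = -11: the polynomial evaluates to 0, so (s + 11) is a factor.
Dividing out leaves s^2 + 10s + 50 = 0.
The quadratic formula then gives s = -5 ± 5j.

s = -5 + 5j, -5 - 5j, -11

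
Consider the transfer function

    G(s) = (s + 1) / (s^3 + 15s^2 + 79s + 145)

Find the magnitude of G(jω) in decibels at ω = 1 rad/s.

|G(j1)|_dB ≈ -40.6 dB

Substitute s = j1: numerator = 1 + j1, denominator = 130 + j78.
|G(j1)| = |1 + j1| / |130 + j78| = 1.4142 / 151.60 ≈ 0.009328.
In decibels: 20·log₁₀(0.009328) ≈ -40.6 dB.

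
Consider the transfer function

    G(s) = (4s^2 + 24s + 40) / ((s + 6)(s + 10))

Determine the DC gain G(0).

Set s = 0: G(0) = (40) / (60) = 2/3.

G(0) = 2/3 ≈ 0.6667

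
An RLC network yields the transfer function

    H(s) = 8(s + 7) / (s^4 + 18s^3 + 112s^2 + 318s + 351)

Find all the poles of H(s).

The poles are the roots of the denominator s^4 + 18s^3 + 112s^2 + 318s + 351 = 0.
Trying s = -3: the polynomial evaluates to 0, so (s + 3) is a factor.
Dividing out leaves s^3 + 15s^2 + 67s + 117 = 0.
This factors further as (s^2 + 6s + 13)(s + 9) = 0.

s = -3, -3 ± 2j, -9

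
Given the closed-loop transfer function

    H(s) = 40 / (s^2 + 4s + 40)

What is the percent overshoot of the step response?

Comparing s^2 + 4s + 40 to s^2 + 2ζωₙs + ωₙ²: ωₙ = √40 ≈ 6.325 rad/s and ζ = 4/(2·√40) ≈ 0.3162.
%OS = 100·exp(−πζ/√(1−ζ²)) = 100·exp(−π·0.3162/√(1−0.3162²)) ≈ 35.1%.

%OS ≈ 35.1%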